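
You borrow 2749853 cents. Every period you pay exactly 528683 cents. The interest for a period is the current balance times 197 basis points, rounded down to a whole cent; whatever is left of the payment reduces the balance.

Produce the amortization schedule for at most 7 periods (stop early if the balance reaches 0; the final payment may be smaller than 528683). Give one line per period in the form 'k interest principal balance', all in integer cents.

1 54172 474511 2275342
2 44824 483859 1791483
3 35292 493391 1298092
4 25572 503111 794981
5 15661 513022 281959
6 5554 281959 0

1. interest=⌊2749853·197/10000⌋=54172; principal=528683-54172=474511; balance=2749853-474511=2275342
2. interest=⌊2275342·197/10000⌋=44824; principal=528683-44824=483859; balance=2275342-483859=1791483
3. interest=⌊1791483·197/10000⌋=35292; principal=528683-35292=493391; balance=1791483-493391=1298092
4. interest=⌊1298092·197/10000⌋=25572; principal=528683-25572=503111; balance=1298092-503111=794981
5. interest=⌊794981·197/10000⌋=15661; principal=528683-15661=513022; balance=794981-513022=281959
6. interest=⌊281959·197/10000⌋=5554; principal=min(528683-5554,281959)=281959; balance=281959-281959=0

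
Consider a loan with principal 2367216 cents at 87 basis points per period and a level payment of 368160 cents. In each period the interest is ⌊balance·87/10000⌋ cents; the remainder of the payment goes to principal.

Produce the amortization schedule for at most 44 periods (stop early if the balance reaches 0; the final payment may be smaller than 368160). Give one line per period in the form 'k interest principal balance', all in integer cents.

1. interest=⌊2367216·87/10000⌋=20594; principal=368160-20594=347566; balance=2367216-347566=2019650
2. interest=⌊2019650·87/10000⌋=17570; principal=368160-17570=350590; balance=2019650-350590=1669060
3. interest=⌊1669060·87/10000⌋=14520; principal=368160-14520=353640; balance=1669060-353640=1315420
4. interest=⌊1315420·87/10000⌋=11444; principal=368160-11444=356716; balance=1315420-356716=958704
5. interest=⌊958704·87/10000⌋=8340; principal=368160-8340=359820; balance=958704-359820=598884
6. interest=⌊598884·87/10000⌋=5210; principal=368160-5210=362950; balance=598884-362950=235934
7. interest=⌊235934·87/10000⌋=2052; principal=min(368160-2052,235934)=235934; balance=235934-235934=0

1 20594 347566 2019650
2 17570 350590 1669060
3 14520 353640 1315420
4 11444 356716 958704
5 8340 359820 598884
6 5210 362950 235934
7 2052 235934 0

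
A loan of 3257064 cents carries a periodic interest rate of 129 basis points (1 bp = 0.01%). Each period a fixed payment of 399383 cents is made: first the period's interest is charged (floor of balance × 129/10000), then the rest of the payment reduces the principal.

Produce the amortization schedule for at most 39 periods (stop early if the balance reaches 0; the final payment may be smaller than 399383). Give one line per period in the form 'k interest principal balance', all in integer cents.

1. interest=⌊3257064·129/10000⌋=42016; principal=399383-42016=357367; balance=3257064-357367=2899697
2. interest=⌊2899697·129/10000⌋=37406; principal=399383-37406=361977; balance=2899697-361977=2537720
3. interest=⌊2537720·129/10000⌋=32736; principal=399383-32736=366647; balance=2537720-366647=2171073
4. interest=⌊2171073·129/10000⌋=28006; principal=399383-28006=371377; balance=2171073-371377=1799696
5. interest=⌊1799696·129/10000⌋=23216; principal=399383-23216=376167; balance=1799696-376167=1423529
6. interest=⌊1423529·129/10000⌋=18363; principal=399383-18363=381020; balance=1423529-381020=1042509
7. interest=⌊1042509·129/10000⌋=13448; principal=399383-13448=385935; balance=1042509-385935=656574
8. interest=⌊656574·129/10000⌋=8469; principal=399383-8469=390914; balance=656574-390914=265660
9. interest=⌊265660·129/10000⌋=3427; principal=min(399383-3427,265660)=265660; balance=265660-265660=0

1 42016 357367 2899697
2 37406 361977 2537720
3 32736 366647 2171073
4 28006 371377 1799696
5 23216 376167 1423529
6 18363 381020 1042509
7 13448 385935 656574
8 8469 390914 265660
9 3427 265660 0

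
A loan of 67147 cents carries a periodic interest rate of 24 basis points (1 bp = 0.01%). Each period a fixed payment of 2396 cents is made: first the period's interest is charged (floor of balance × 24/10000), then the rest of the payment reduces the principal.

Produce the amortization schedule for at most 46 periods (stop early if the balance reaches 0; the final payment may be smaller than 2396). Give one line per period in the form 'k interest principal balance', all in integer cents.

1. interest=⌊67147·24/10000⌋=161; principal=2396-161=2235; balance=67147-2235=64912
2. interest=⌊64912·24/10000⌋=155; principal=2396-155=2241; balance=64912-2241=62671
3. interest=⌊62671·24/10000⌋=150; principal=2396-150=2246; balance=62671-2246=60425
4. interest=⌊60425·24/10000⌋=145; principal=2396-145=2251; balance=60425-2251=58174
5. interest=⌊58174·24/10000⌋=139; principal=2396-139=2257; balance=58174-2257=55917
6. interest=⌊55917·24/10000⌋=134; principal=2396-134=2262; balance=55917-2262=53655
7. interest=⌊53655·24/10000⌋=128; principal=2396-128=2268; balance=53655-2268=51387
8. interest=⌊51387·24/10000⌋=123; principal=2396-123=2273; balance=51387-2273=49114
9. interest=⌊49114·24/10000⌋=117; principal=2396-117=2279; balance=49114-2279=46835
10. interest=⌊46835·24/10000⌋=112; principal=2396-112=2284; balance=46835-2284=44551
11. interest=⌊44551·24/10000⌋=106; principal=2396-106=2290; balance=44551-2290=42261
12. interest=⌊42261·24/10000⌋=101; principal=2396-101=2295; balance=42261-2295=39966
13. interest=⌊39966·24/10000⌋=95; principal=2396-95=2301; balance=39966-2301=37665
14. interest=⌊37665·24/10000⌋=90; principal=2396-90=2306; balance=37665-2306=35359
15. interest=⌊35359·24/10000⌋=84; principal=2396-84=2312; balance=35359-2312=33047
16. interest=⌊33047·24/10000⌋=79; principal=2396-79=2317; balance=33047-2317=30730
17. interest=⌊30730·24/10000⌋=73; principal=2396-73=2323; balance=30730-2323=28407
18. interest=⌊28407·24/10000⌋=68; principal=2396-68=2328; balance=28407-2328=26079
19. interest=⌊26079·24/10000⌋=62; principal=2396-62=2334; balance=26079-2334=23745
20. interest=⌊23745·24/10000⌋=56; principal=2396-56=2340; balance=23745-2340=21405
21. interest=⌊21405·24/10000⌋=51; principal=2396-51=2345; balance=21405-2345=19060
22. interest=⌊19060·24/10000⌋=45; principal=2396-45=2351; balance=19060-2351=16709
23. interest=⌊16709·24/10000⌋=40; principal=2396-40=2356; balance=16709-2356=14353
24. interest=⌊14353·24/10000⌋=34; principal=2396-34=2362; balance=14353-2362=11991
25. interest=⌊11991·24/10000⌋=28; principal=2396-28=2368; balance=11991-2368=9623
26. interest=⌊9623·24/10000⌋=23; principal=2396-23=2373; balance=9623-2373=7250
27. interest=⌊7250·24/10000⌋=17; principal=2396-17=2379; balance=7250-2379=4871
28. interest=⌊4871·24/10000⌋=11; principal=2396-11=2385; balance=4871-2385=2486
29. interest=⌊2486·24/10000⌋=5; principal=2396-5=2391; balance=2486-2391=95
30. interest=⌊95·24/10000⌋=0; principal=min(2396-0,95)=95; balance=95-95=0

1 161 2235 64912
2 155 2241 62671
3 150 2246 60425
4 145 2251 58174
5 139 2257 55917
6 134 2262 53655
7 128 2268 51387
8 123 2273 49114
9 117 2279 46835
10 112 2284 44551
11 106 2290 42261
12 101 2295 39966
13 95 2301 37665
14 90 2306 35359
15 84 2312 33047
16 79 2317 30730
17 73 2323 28407
18 68 2328 26079
19 62 2334 23745
20 56 2340 21405
21 51 2345 19060
22 45 2351 16709
23 40 2356 14353
24 34 2362 11991
25 28 2368 9623
26 23 2373 7250
27 17 2379 4871
28 11 2385 2486
29 5 2391 95
30 0 95 0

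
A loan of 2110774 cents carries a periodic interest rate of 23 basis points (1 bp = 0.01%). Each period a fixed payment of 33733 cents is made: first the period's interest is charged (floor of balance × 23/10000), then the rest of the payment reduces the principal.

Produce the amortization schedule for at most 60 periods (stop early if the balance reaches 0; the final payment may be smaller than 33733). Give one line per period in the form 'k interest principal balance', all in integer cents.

1 4854 28879 2081895
2 4788 28945 2052950
3 4721 29012 2023938
4 4655 29078 1994860
5 4588 29145 1965715
6 4521 29212 1936503
7 4453 29280 1907223
8 4386 29347 1877876
9 4319 29414 1848462
10 4251 29482 1818980
11 4183 29550 1789430
12 4115 29618 1759812
13 4047 29686 1730126
14 3979 29754 1700372
15 3910 29823 1670549
16 3842 29891 1640658
17 3773 29960 1610698
18 3704 30029 1580669
19 3635 30098 1550571
20 3566 30167 1520404
21 3496 30237 1490167
22 3427 30306 1459861
23 3357 30376 1429485
24 3287 30446 1399039
25 3217 30516 1368523
26 3147 30586 1337937
27 3077 30656 1307281
28 3006 30727 1276554
29 2936 30797 1245757
30 2865 30868 1214889
31 2794 30939 1183950
32 2723 31010 1152940
33 2651 31082 1121858
34 2580 31153 1090705
35 2508 31225 1059480
36 2436 31297 1028183
37 2364 31369 996814
38 2292 31441 965373
39 2220 31513 933860
40 2147 31586 902274
41 2075 31658 870616
42 2002 31731 838885
43 1929 31804 807081
44 1856 31877 775204
45 1782 31951 743253
46 1709 32024 711229
47 1635 32098 679131
48 1562 32171 646960
49 1488 32245 614715
50 1413 32320 582395
51 1339 32394 550001
52 1265 32468 517533
53 1190 32543 484990
54 1115 32618 452372
55 1040 32693 419679
56 965 32768 386911
57 889 32844 354067
58 814 32919 321148
59 738 32995 288153
60 662 33071 255082

1. interest=⌊2110774·23/10000⌋=4854; principal=33733-4854=28879; balance=2110774-28879=2081895
2. interest=⌊2081895·23/10000⌋=4788; principal=33733-4788=28945; balance=2081895-28945=2052950
3. interest=⌊2052950·23/10000⌋=4721; principal=33733-4721=29012; balance=2052950-29012=2023938
4. interest=⌊2023938·23/10000⌋=4655; principal=33733-4655=29078; balance=2023938-29078=1994860
5. interest=⌊1994860·23/10000⌋=4588; principal=33733-4588=29145; balance=1994860-29145=1965715
6. interest=⌊1965715·23/10000⌋=4521; principal=33733-4521=29212; balance=1965715-29212=1936503
7. interest=⌊1936503·23/10000⌋=4453; principal=33733-4453=29280; balance=1936503-29280=1907223
8. interest=⌊1907223·23/10000⌋=4386; principal=33733-4386=29347; balance=1907223-29347=1877876
9. interest=⌊1877876·23/10000⌋=4319; principal=33733-4319=29414; balance=1877876-29414=1848462
10. interest=⌊1848462·23/10000⌋=4251; principal=33733-4251=29482; balance=1848462-29482=1818980
11. interest=⌊1818980·23/10000⌋=4183; principal=33733-4183=29550; balance=1818980-29550=1789430
12. interest=⌊1789430·23/10000⌋=4115; principal=33733-4115=29618; balance=1789430-29618=1759812
13. interest=⌊1759812·23/10000⌋=4047; principal=33733-4047=29686; balance=1759812-29686=1730126
14. interest=⌊1730126·23/10000⌋=3979; principal=33733-3979=29754; balance=1730126-29754=1700372
15. interest=⌊1700372·23/10000⌋=3910; principal=33733-3910=29823; balance=1700372-29823=1670549
16. interest=⌊1670549·23/10000⌋=3842; principal=33733-3842=29891; balance=1670549-29891=1640658
17. interest=⌊1640658·23/10000⌋=3773; principal=33733-3773=29960; balance=1640658-29960=1610698
18. interest=⌊1610698·23/10000⌋=3704; principal=33733-3704=30029; balance=1610698-30029=1580669
19. interest=⌊1580669·23/10000⌋=3635; principal=33733-3635=30098; balance=1580669-30098=1550571
20. interest=⌊1550571·23/10000⌋=3566; principal=33733-3566=30167; balance=1550571-30167=1520404
21. interest=⌊1520404·23/10000⌋=3496; principal=33733-3496=30237; balance=1520404-30237=1490167
22. interest=⌊1490167·23/10000⌋=3427; principal=33733-3427=30306; balance=1490167-30306=1459861
23. interest=⌊1459861·23/10000⌋=3357; principal=33733-3357=30376; balance=1459861-30376=1429485
24. interest=⌊1429485·23/10000⌋=3287; principal=33733-3287=30446; balance=1429485-30446=1399039
25. interest=⌊1399039·23/10000⌋=3217; principal=33733-3217=30516; balance=1399039-30516=1368523
26. interest=⌊1368523·23/10000⌋=3147; principal=33733-3147=30586; balance=1368523-30586=1337937
27. interest=⌊1337937·23/10000⌋=3077; principal=33733-3077=30656; balance=1337937-30656=1307281
28. interest=⌊1307281·23/10000⌋=3006; principal=33733-3006=30727; balance=1307281-30727=1276554
29. interest=⌊1276554·23/10000⌋=2936; principal=33733-2936=30797; balance=1276554-30797=1245757
30. interest=⌊1245757·23/10000⌋=2865; principal=33733-2865=30868; balance=1245757-30868=1214889
31. interest=⌊1214889·23/10000⌋=2794; principal=33733-2794=30939; balance=1214889-30939=1183950
32. interest=⌊1183950·23/10000⌋=2723; principal=33733-2723=31010; balance=1183950-31010=1152940
33. interest=⌊1152940·23/10000⌋=2651; principal=33733-2651=31082; balance=1152940-31082=1121858
34. interest=⌊1121858·23/10000⌋=2580; principal=33733-2580=31153; balance=1121858-31153=1090705
35. interest=⌊1090705·23/10000⌋=2508; principal=33733-2508=31225; balance=1090705-31225=1059480
36. interest=⌊1059480·23/10000⌋=2436; principal=33733-2436=31297; balance=1059480-31297=1028183
37. interest=⌊1028183·23/10000⌋=2364; principal=33733-2364=31369; balance=1028183-31369=996814
38. interest=⌊996814·23/10000⌋=2292; principal=33733-2292=31441; balance=996814-31441=965373
39. interest=⌊965373·23/10000⌋=2220; principal=33733-2220=31513; balance=965373-31513=933860
40. interest=⌊933860·23/10000⌋=2147; principal=33733-2147=31586; balance=933860-31586=902274
41. interest=⌊902274·23/10000⌋=2075; principal=33733-2075=31658; balance=902274-31658=870616
42. interest=⌊870616·23/10000⌋=2002; principal=33733-2002=31731; balance=870616-31731=838885
43. interest=⌊838885·23/10000⌋=1929; principal=33733-1929=31804; balance=838885-31804=807081
44. interest=⌊807081·23/10000⌋=1856; principal=33733-1856=31877; balance=807081-31877=775204
45. interest=⌊775204·23/10000⌋=1782; principal=33733-1782=31951; balance=775204-31951=743253
46. interest=⌊743253·23/10000⌋=1709; principal=33733-1709=32024; balance=743253-32024=711229
47. interest=⌊711229·23/10000⌋=1635; principal=33733-1635=32098; balance=711229-32098=679131
48. interest=⌊679131·23/10000⌋=1562; principal=33733-1562=32171; balance=679131-32171=646960
49. interest=⌊646960·23/10000⌋=1488; principal=33733-1488=32245; balance=646960-32245=614715
50. interest=⌊614715·23/10000⌋=1413; principal=33733-1413=32320; balance=614715-32320=582395
51. interest=⌊582395·23/10000⌋=1339; principal=33733-1339=32394; balance=582395-32394=550001
52. interest=⌊550001·23/10000⌋=1265; principal=33733-1265=32468; balance=550001-32468=517533
53. interest=⌊517533·23/10000⌋=1190; principal=33733-1190=32543; balance=517533-32543=484990
54. interest=⌊484990·23/10000⌋=1115; principal=33733-1115=32618; balance=484990-32618=452372
55. interest=⌊452372·23/10000⌋=1040; principal=33733-1040=32693; balance=452372-32693=419679
56. interest=⌊419679·23/10000⌋=965; principal=33733-965=32768; balance=419679-32768=386911
57. interest=⌊386911·23/10000⌋=889; principal=33733-889=32844; balance=386911-32844=354067
58. interest=⌊354067·23/10000⌋=814; principal=33733-814=32919; balance=354067-32919=321148
59. interest=⌊321148·23/10000⌋=738; principal=33733-738=32995; balance=321148-32995=288153
60. interest=⌊288153·23/10000⌋=662; principal=33733-662=33071; balance=288153-33071=255082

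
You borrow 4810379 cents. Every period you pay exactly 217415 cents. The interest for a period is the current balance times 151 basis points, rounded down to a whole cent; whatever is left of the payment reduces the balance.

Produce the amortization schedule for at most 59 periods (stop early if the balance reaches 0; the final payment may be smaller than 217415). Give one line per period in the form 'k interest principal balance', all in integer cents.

1. interest=⌊4810379·151/10000⌋=72636; principal=217415-72636=144779; balance=4810379-144779=4665600
2. interest=⌊4665600·151/10000⌋=70450; principal=217415-70450=146965; balance=4665600-146965=4518635
3. interest=⌊4518635·151/10000⌋=68231; principal=217415-68231=149184; balance=4518635-149184=4369451
4. interest=⌊4369451·151/10000⌋=65978; principal=217415-65978=151437; balance=4369451-151437=4218014
5. interest=⌊4218014·151/10000⌋=63692; principal=217415-63692=153723; balance=4218014-153723=4064291
6. interest=⌊4064291·151/10000⌋=61370; principal=217415-61370=156045; balance=4064291-156045=3908246
7. interest=⌊3908246·151/10000⌋=59014; principal=217415-59014=158401; balance=3908246-158401=3749845
8. interest=⌊3749845·151/10000⌋=56622; principal=217415-56622=160793; balance=3749845-160793=3589052
9. interest=⌊3589052·151/10000⌋=54194; principal=217415-54194=163221; balance=3589052-163221=3425831
10. interest=⌊3425831·151/10000⌋=51730; principal=217415-51730=165685; balance=3425831-165685=3260146
11. interest=⌊3260146·151/10000⌋=49228; principal=217415-49228=168187; balance=3260146-168187=3091959
12. interest=⌊3091959·151/10000⌋=46688; principal=217415-46688=170727; balance=3091959-170727=2921232
13. interest=⌊2921232·151/10000⌋=44110; principal=217415-44110=173305; balance=2921232-173305=2747927
14. interest=⌊2747927·151/10000⌋=41493; principal=217415-41493=175922; balance=2747927-175922=2572005
15. interest=⌊2572005·151/10000⌋=38837; principal=217415-38837=178578; balance=2572005-178578=2393427
16. interest=⌊2393427·151/10000⌋=36140; principal=217415-36140=181275; balance=2393427-181275=2212152
17. interest=⌊2212152·151/10000⌋=33403; principal=217415-33403=184012; balance=2212152-184012=2028140
18. interest=⌊2028140·151/10000⌋=30624; principal=217415-30624=186791; balance=2028140-186791=1841349
19. interest=⌊1841349·151/10000⌋=27804; principal=217415-27804=189611; balance=1841349-189611=1651738
20. interest=⌊1651738·151/10000⌋=24941; principal=217415-24941=192474; balance=1651738-192474=1459264
21. interest=⌊1459264·151/10000⌋=22034; principal=217415-22034=195381; balance=1459264-195381=1263883
22. interest=⌊1263883·151/10000⌋=19084; principal=217415-19084=198331; balance=1263883-198331=1065552
23. interest=⌊1065552·151/10000⌋=16089; principal=217415-16089=201326; balance=1065552-201326=864226
24. interest=⌊864226·151/10000⌋=13049; principal=217415-13049=204366; balance=864226-204366=659860
25. interest=⌊659860·151/10000⌋=9963; principal=217415-9963=207452; balance=659860-207452=452408
26. interest=⌊452408·151/10000⌋=6831; principal=217415-6831=210584; balance=452408-210584=241824
27. interest=⌊241824·151/10000⌋=3651; principal=217415-3651=213764; balance=241824-213764=28060
28. interest=⌊28060·151/10000⌋=423; principal=min(217415-423,28060)=28060; balance=28060-28060=0

1 72636 144779 4665600
2 70450 146965 4518635
3 68231 149184 4369451
4 65978 151437 4218014
5 63692 153723 4064291
6 61370 156045 3908246
7 59014 158401 3749845
8 56622 160793 3589052
9 54194 163221 3425831
10 51730 165685 3260146
11 49228 168187 3091959
12 46688 170727 2921232
13 44110 173305 2747927
14 41493 175922 2572005
15 38837 178578 2393427
16 36140 181275 2212152
17 33403 184012 2028140
18 30624 186791 1841349
19 27804 189611 1651738
20 24941 192474 1459264
21 22034 195381 1263883
22 19084 198331 1065552
23 16089 201326 864226
24 13049 204366 659860
25 9963 207452 452408
26 6831 210584 241824
27 3651 213764 28060
28 423 28060 0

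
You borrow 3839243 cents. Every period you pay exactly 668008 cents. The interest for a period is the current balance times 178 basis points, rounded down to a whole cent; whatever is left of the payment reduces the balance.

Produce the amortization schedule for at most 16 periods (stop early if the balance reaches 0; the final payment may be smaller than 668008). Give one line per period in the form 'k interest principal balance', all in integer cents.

1. interest=⌊3839243·178/10000⌋=68338; principal=668008-68338=599670; balance=3839243-599670=3239573
2. interest=⌊3239573·178/10000⌋=57664; principal=668008-57664=610344; balance=3239573-610344=2629229
3. interest=⌊2629229·178/10000⌋=46800; principal=668008-46800=621208; balance=2629229-621208=2008021
4. interest=⌊2008021·178/10000⌋=35742; principal=668008-35742=632266; balance=2008021-632266=1375755
5. interest=⌊1375755·178/10000⌋=24488; principal=668008-24488=643520; balance=1375755-643520=732235
6. interest=⌊732235·178/10000⌋=13033; principal=668008-13033=654975; balance=732235-654975=77260
7. interest=⌊77260·178/10000⌋=1375; principal=min(668008-1375,77260)=77260; balance=77260-77260=0

1 68338 599670 3239573
2 57664 610344 2629229
3 46800 621208 2008021
4 35742 632266 1375755
5 24488 643520 732235
6 13033 654975 77260
7 1375 77260 0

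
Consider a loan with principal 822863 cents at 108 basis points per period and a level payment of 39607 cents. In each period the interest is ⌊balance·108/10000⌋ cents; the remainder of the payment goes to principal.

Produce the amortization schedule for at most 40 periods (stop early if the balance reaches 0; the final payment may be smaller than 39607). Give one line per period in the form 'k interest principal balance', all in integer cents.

1 8886 30721 792142
2 8555 31052 761090
3 8219 31388 729702
4 7880 31727 697975
5 7538 32069 665906
6 7191 32416 633490
7 6841 32766 600724
8 6487 33120 567604
9 6130 33477 534127
10 5768 33839 500288
11 5403 34204 466084
12 5033 34574 431510
13 4660 34947 396563
14 4282 35325 361238
15 3901 35706 325532
16 3515 36092 289440
17 3125 36482 252958
18 2731 36876 216082
19 2333 37274 178808
20 1931 37676 141132
21 1524 38083 103049
22 1112 38495 64554
23 697 38910 25644
24 276 25644 0

1. interest=⌊822863·108/10000⌋=8886; principal=39607-8886=30721; balance=822863-30721=792142
2. interest=⌊792142·108/10000⌋=8555; principal=39607-8555=31052; balance=792142-31052=761090
3. interest=⌊761090·108/10000⌋=8219; principal=39607-8219=31388; balance=761090-31388=729702
4. interest=⌊729702·108/10000⌋=7880; principal=39607-7880=31727; balance=729702-31727=697975
5. interest=⌊697975·108/10000⌋=7538; principal=39607-7538=32069; balance=697975-32069=665906
6. interest=⌊665906·108/10000⌋=7191; principal=39607-7191=32416; balance=665906-32416=633490
7. interest=⌊633490·108/10000⌋=6841; principal=39607-6841=32766; balance=633490-32766=600724
8. interest=⌊600724·108/10000⌋=6487; principal=39607-6487=33120; balance=600724-33120=567604
9. interest=⌊567604·108/10000⌋=6130; principal=39607-6130=33477; balance=567604-33477=534127
10. interest=⌊534127·108/10000⌋=5768; principal=39607-5768=33839; balance=534127-33839=500288
11. interest=⌊500288·108/10000⌋=5403; principal=39607-5403=34204; balance=500288-34204=466084
12. interest=⌊466084·108/10000⌋=5033; principal=39607-5033=34574; balance=466084-34574=431510
13. interest=⌊431510·108/10000⌋=4660; principal=39607-4660=34947; balance=431510-34947=396563
14. interest=⌊396563·108/10000⌋=4282; principal=39607-4282=35325; balance=396563-35325=361238
15. interest=⌊361238·108/10000⌋=3901; principal=39607-3901=35706; balance=361238-35706=325532
16. interest=⌊325532·108/10000⌋=3515; principal=39607-3515=36092; balance=325532-36092=289440
17. interest=⌊289440·108/10000⌋=3125; principal=39607-3125=36482; balance=289440-36482=252958
18. interest=⌊252958·108/10000⌋=2731; principal=39607-2731=36876; balance=252958-36876=216082
19. interest=⌊216082·108/10000⌋=2333; principal=39607-2333=37274; balance=216082-37274=178808
20. interest=⌊178808·108/10000⌋=1931; principal=39607-1931=37676; balance=178808-37676=141132
21. interest=⌊141132·108/10000⌋=1524; principal=39607-1524=38083; balance=141132-38083=103049
22. interest=⌊103049·108/10000⌋=1112; principal=39607-1112=38495; balance=103049-38495=64554
23. interest=⌊64554·108/10000⌋=697; principal=39607-697=38910; balance=64554-38910=25644
24. interest=⌊25644·108/10000⌋=276; principal=min(39607-276,25644)=25644; balance=25644-25644=0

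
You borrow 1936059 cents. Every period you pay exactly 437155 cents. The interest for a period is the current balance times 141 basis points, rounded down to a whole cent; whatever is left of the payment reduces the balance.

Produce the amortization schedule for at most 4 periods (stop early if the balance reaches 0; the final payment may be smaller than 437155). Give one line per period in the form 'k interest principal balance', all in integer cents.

1 27298 409857 1526202
2 21519 415636 1110566
3 15658 421497 689069
4 9715 427440 261629

1. interest=⌊1936059·141/10000⌋=27298; principal=437155-27298=409857; balance=1936059-409857=1526202
2. interest=⌊1526202·141/10000⌋=21519; principal=437155-21519=415636; balance=1526202-415636=1110566
3. interest=⌊1110566·141/10000⌋=15658; principal=437155-15658=421497; balance=1110566-421497=689069
4. interest=⌊689069·141/10000⌋=9715; principal=437155-9715=427440; balance=689069-427440=261629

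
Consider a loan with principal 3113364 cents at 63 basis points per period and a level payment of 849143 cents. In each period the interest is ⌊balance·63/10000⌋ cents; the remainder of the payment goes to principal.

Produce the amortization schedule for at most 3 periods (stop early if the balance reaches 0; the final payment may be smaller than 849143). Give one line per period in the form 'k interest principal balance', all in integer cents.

1. interest=⌊3113364·63/10000⌋=19614; principal=849143-19614=829529; balance=3113364-829529=2283835
2. interest=⌊2283835·63/10000⌋=14388; principal=849143-14388=834755; balance=2283835-834755=1449080
3. interest=⌊1449080·63/10000⌋=9129; principal=849143-9129=840014; balance=1449080-840014=609066

1 19614 829529 2283835
2 14388 834755 1449080
3 9129 840014 609066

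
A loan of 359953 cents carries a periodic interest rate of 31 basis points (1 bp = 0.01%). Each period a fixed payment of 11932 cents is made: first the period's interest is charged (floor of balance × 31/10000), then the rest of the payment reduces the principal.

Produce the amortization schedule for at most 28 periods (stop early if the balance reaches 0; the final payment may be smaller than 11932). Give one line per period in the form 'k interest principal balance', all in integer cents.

1. interest=⌊359953·31/10000⌋=1115; principal=11932-1115=10817; balance=359953-10817=349136
2. interest=⌊349136·31/10000⌋=1082; principal=11932-1082=10850; balance=349136-10850=338286
3. interest=⌊338286·31/10000⌋=1048; principal=11932-1048=10884; balance=338286-10884=327402
4. interest=⌊327402·31/10000⌋=1014; principal=11932-1014=10918; balance=327402-10918=316484
5. interest=⌊316484·31/10000⌋=981; principal=11932-981=10951; balance=316484-10951=305533
6. interest=⌊305533·31/10000⌋=947; principal=11932-947=10985; balance=305533-10985=294548
7. interest=⌊294548·31/10000⌋=913; principal=11932-913=11019; balance=294548-11019=283529
8. interest=⌊283529·31/10000⌋=878; principal=11932-878=11054; balance=283529-11054=272475
9. interest=⌊272475·31/10000⌋=844; principal=11932-844=11088; balance=272475-11088=261387
10. interest=⌊261387·31/10000⌋=810; principal=11932-810=11122; balance=261387-11122=250265
11. interest=⌊250265·31/10000⌋=775; principal=11932-775=11157; balance=250265-11157=239108
12. interest=⌊239108·31/10000⌋=741; principal=11932-741=11191; balance=239108-11191=227917
13. interest=⌊227917·31/10000⌋=706; principal=11932-706=11226; balance=227917-11226=216691
14. interest=⌊216691·31/10000⌋=671; principal=11932-671=11261; balance=216691-11261=205430
15. interest=⌊205430·31/10000⌋=636; principal=11932-636=11296; balance=205430-11296=194134
16. interest=⌊194134·31/10000⌋=601; principal=11932-601=11331; balance=194134-11331=182803
17. interest=⌊182803·31/10000⌋=566; principal=11932-566=11366; balance=182803-11366=171437
18. interest=⌊171437·31/10000⌋=531; principal=11932-531=11401; balance=171437-11401=160036
19. interest=⌊160036·31/10000⌋=496; principal=11932-496=11436; balance=160036-11436=148600
20. interest=⌊148600·31/10000⌋=460; principal=11932-460=11472; balance=148600-11472=137128
21. interest=⌊137128·31/10000⌋=425; principal=11932-425=11507; balance=137128-11507=125621
22. interest=⌊125621·31/10000⌋=389; principal=11932-389=11543; balance=125621-11543=114078
23. interest=⌊114078·31/10000⌋=353; principal=11932-353=11579; balance=114078-11579=102499
24. interest=⌊102499·31/10000⌋=317; principal=11932-317=11615; balance=102499-11615=90884
25. interest=⌊90884·31/10000⌋=281; principal=11932-281=11651; balance=90884-11651=79233
26. interest=⌊79233·31/10000⌋=245; principal=11932-245=11687; balance=79233-11687=67546
27. interest=⌊67546·31/10000⌋=209; principal=11932-209=11723; balance=67546-11723=55823
28. interest=⌊55823·31/10000⌋=173; principal=11932-173=11759; balance=55823-11759=44064

1 1115 10817 349136
2 1082 10850 338286
3 1048 10884 327402
4 1014 10918 316484
5 981 10951 305533
6 947 10985 294548
7 913 11019 283529
8 878 11054 272475
9 844 11088 261387
10 810 11122 250265
11 775 11157 239108
12 741 11191 227917
13 706 11226 216691
14 671 11261 205430
15 636 11296 194134
16 601 11331 182803
17 566 11366 171437
18 531 11401 160036
19 496 11436 148600
20 460 11472 137128
21 425 11507 125621
22 389 11543 114078
23 353 11579 102499
24 317 11615 90884
25 281 11651 79233
26 245 11687 67546
27 209 11723 55823
28 173 11759 44064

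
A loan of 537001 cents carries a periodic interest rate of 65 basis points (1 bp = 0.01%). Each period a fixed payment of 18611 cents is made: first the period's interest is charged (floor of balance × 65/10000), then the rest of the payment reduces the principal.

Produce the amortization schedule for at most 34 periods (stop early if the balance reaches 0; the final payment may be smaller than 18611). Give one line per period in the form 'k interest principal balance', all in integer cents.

1. interest=⌊537001·65/10000⌋=3490; principal=18611-3490=15121; balance=537001-15121=521880
2. interest=⌊521880·65/10000⌋=3392; principal=18611-3392=15219; balance=521880-15219=506661
3. interest=⌊506661·65/10000⌋=3293; principal=18611-3293=15318; balance=506661-15318=491343
4. interest=⌊491343·65/10000⌋=3193; principal=18611-3193=15418; balance=491343-15418=475925
5. interest=⌊475925·65/10000⌋=3093; principal=18611-3093=15518; balance=475925-15518=460407
6. interest=⌊460407·65/10000⌋=2992; principal=18611-2992=15619; balance=460407-15619=444788
7. interest=⌊444788·65/10000⌋=2891; principal=18611-2891=15720; balance=444788-15720=429068
8. interest=⌊429068·65/10000⌋=2788; principal=18611-2788=15823; balance=429068-15823=413245
9. interest=⌊413245·65/10000⌋=2686; principal=18611-2686=15925; balance=413245-15925=397320
10. interest=⌊397320·65/10000⌋=2582; principal=18611-2582=16029; balance=397320-16029=381291
11. interest=⌊381291·65/10000⌋=2478; principal=18611-2478=16133; balance=381291-16133=365158
12. interest=⌊365158·65/10000⌋=2373; principal=18611-2373=16238; balance=365158-16238=348920
13. interest=⌊348920·65/10000⌋=2267; principal=18611-2267=16344; balance=348920-16344=332576
14. interest=⌊332576·65/10000⌋=2161; principal=18611-2161=16450; balance=332576-16450=316126
15. interest=⌊316126·65/10000⌋=2054; principal=18611-2054=16557; balance=316126-16557=299569
16. interest=⌊299569·65/10000⌋=1947; principal=18611-1947=16664; balance=299569-16664=282905
17. interest=⌊282905·65/10000⌋=1838; principal=18611-1838=16773; balance=282905-16773=266132
18. interest=⌊266132·65/10000⌋=1729; principal=18611-1729=16882; balance=266132-16882=249250
19. interest=⌊249250·65/10000⌋=1620; principal=18611-1620=16991; balance=249250-16991=232259
20. interest=⌊232259·65/10000⌋=1509; principal=18611-1509=17102; balance=232259-17102=215157
21. interest=⌊215157·65/10000⌋=1398; principal=18611-1398=17213; balance=215157-17213=197944
22. interest=⌊197944·65/10000⌋=1286; principal=18611-1286=17325; balance=197944-17325=180619
23. interest=⌊180619·65/10000⌋=1174; principal=18611-1174=17437; balance=180619-17437=163182
24. interest=⌊163182·65/10000⌋=1060; principal=18611-1060=17551; balance=163182-17551=145631
25. interest=⌊145631·65/10000⌋=946; principal=18611-946=17665; balance=145631-17665=127966
26. interest=⌊127966·65/10000⌋=831; principal=18611-831=17780; balance=127966-17780=110186
27. interest=⌊110186·65/10000⌋=716; principal=18611-716=17895; balance=110186-17895=92291
28. interest=⌊92291·65/10000⌋=599; principal=18611-599=18012; balance=92291-18012=74279
29. interest=⌊74279·65/10000⌋=482; principal=18611-482=18129; balance=74279-18129=56150
30. interest=⌊56150·65/10000⌋=364; principal=18611-364=18247; balance=56150-18247=37903
31. interest=⌊37903·65/10000⌋=246; principal=18611-246=18365; balance=37903-18365=19538
32. interest=⌊19538·65/10000⌋=126; principal=18611-126=18485; balance=19538-18485=1053
33. interest=⌊1053·65/10000⌋=6; principal=min(18611-6,1053)=1053; balance=1053-1053=0

1 3490 15121 521880
2 3392 15219 506661
3 3293 15318 491343
4 3193 15418 475925
5 3093 15518 460407
6 2992 15619 444788
7 2891 15720 429068
8 2788 15823 413245
9 2686 15925 397320
10 2582 16029 381291
11 2478 16133 365158
12 2373 16238 348920
13 2267 16344 332576
14 2161 16450 316126
15 2054 16557 299569
16 1947 16664 282905
17 1838 16773 266132
18 1729 16882 249250
19 1620 16991 232259
20 1509 17102 215157
21 1398 17213 197944
22 1286 17325 180619
23 1174 17437 163182
24 1060 17551 145631
25 946 17665 127966
26 831 17780 110186
27 716 17895 92291
28 599 18012 74279
29 482 18129 56150
30 364 18247 37903
31 246 18365 19538
32 126 18485 1053
33 6 1053 0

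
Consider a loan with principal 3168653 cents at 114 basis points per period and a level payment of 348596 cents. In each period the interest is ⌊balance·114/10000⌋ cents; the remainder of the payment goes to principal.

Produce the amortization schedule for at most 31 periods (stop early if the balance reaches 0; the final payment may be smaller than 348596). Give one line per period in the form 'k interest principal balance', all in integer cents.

1 36122 312474 2856179
2 32560 316036 2540143
3 28957 319639 2220504
4 25313 323283 1897221
5 21628 326968 1570253
6 17900 330696 1239557
7 14130 334466 905091
8 10318 338278 566813
9 6461 342135 224678
10 2561 224678 0

1. interest=⌊3168653·114/10000⌋=36122; principal=348596-36122=312474; balance=3168653-312474=2856179
2. interest=⌊2856179·114/10000⌋=32560; principal=348596-32560=316036; balance=2856179-316036=2540143
3. interest=⌊2540143·114/10000⌋=28957; principal=348596-28957=319639; balance=2540143-319639=2220504
4. interest=⌊2220504·114/10000⌋=25313; principal=348596-25313=323283; balance=2220504-323283=1897221
5. interest=⌊1897221·114/10000⌋=21628; principal=348596-21628=326968; balance=1897221-326968=1570253
6. interest=⌊1570253·114/10000⌋=17900; principal=348596-17900=330696; balance=1570253-330696=1239557
7. interest=⌊1239557·114/10000⌋=14130; principal=348596-14130=334466; balance=1239557-334466=905091
8. interest=⌊905091·114/10000⌋=10318; principal=348596-10318=338278; balance=905091-338278=566813
9. interest=⌊566813·114/10000⌋=6461; principal=348596-6461=342135; balance=566813-342135=224678
10. interest=⌊224678·114/10000⌋=2561; principal=min(348596-2561,224678)=224678; balance=224678-224678=0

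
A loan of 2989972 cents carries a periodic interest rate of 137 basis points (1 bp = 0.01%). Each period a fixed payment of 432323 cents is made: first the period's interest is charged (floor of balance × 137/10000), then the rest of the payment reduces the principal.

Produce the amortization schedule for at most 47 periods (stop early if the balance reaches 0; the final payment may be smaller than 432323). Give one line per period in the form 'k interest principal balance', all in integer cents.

1 40962 391361 2598611
2 35600 396723 2201888
3 30165 402158 1799730
4 24656 407667 1392063
5 19071 413252 978811
6 13409 418914 559897
7 7670 424653 135244
8 1852 135244 0

1. interest=⌊2989972·137/10000⌋=40962; principal=432323-40962=391361; balance=2989972-391361=2598611
2. interest=⌊2598611·137/10000⌋=35600; principal=432323-35600=396723; balance=2598611-396723=2201888
3. interest=⌊2201888·137/10000⌋=30165; principal=432323-30165=402158; balance=2201888-402158=1799730
4. interest=⌊1799730·137/10000⌋=24656; principal=432323-24656=407667; balance=1799730-407667=1392063
5. interest=⌊1392063·137/10000⌋=19071; principal=432323-19071=413252; balance=1392063-413252=978811
6. interest=⌊978811·137/10000⌋=13409; principal=432323-13409=418914; balance=978811-418914=559897
7. interest=⌊559897·137/10000⌋=7670; principal=432323-7670=424653; balance=559897-424653=135244
8. interest=⌊135244·137/10000⌋=1852; principal=min(432323-1852,135244)=135244; balance=135244-135244=0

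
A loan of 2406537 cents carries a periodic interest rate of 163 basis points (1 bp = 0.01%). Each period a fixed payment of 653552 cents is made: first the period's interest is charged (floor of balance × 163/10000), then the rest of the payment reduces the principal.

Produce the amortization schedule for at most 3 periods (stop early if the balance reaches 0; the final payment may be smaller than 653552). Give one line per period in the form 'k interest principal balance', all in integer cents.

1. interest=⌊2406537·163/10000⌋=39226; principal=653552-39226=614326; balance=2406537-614326=1792211
2. interest=⌊1792211·163/10000⌋=29213; principal=653552-29213=624339; balance=1792211-624339=1167872
3. interest=⌊1167872·163/10000⌋=19036; principal=653552-19036=634516; balance=1167872-634516=533356

1 39226 614326 1792211
2 29213 624339 1167872
3 19036 634516 533356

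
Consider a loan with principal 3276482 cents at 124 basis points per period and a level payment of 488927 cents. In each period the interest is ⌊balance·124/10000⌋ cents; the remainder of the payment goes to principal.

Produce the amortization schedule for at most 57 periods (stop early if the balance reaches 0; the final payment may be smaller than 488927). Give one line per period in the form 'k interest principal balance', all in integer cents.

1. interest=⌊3276482·124/10000⌋=40628; principal=488927-40628=448299; balance=3276482-448299=2828183
2. interest=⌊2828183·124/10000⌋=35069; principal=488927-35069=453858; balance=2828183-453858=2374325
3. interest=⌊2374325·124/10000⌋=29441; principal=488927-29441=459486; balance=2374325-459486=1914839
4. interest=⌊1914839·124/10000⌋=23744; principal=488927-23744=465183; balance=1914839-465183=1449656
5. interest=⌊1449656·124/10000⌋=17975; principal=488927-17975=470952; balance=1449656-470952=978704
6. interest=⌊978704·124/10000⌋=12135; principal=488927-12135=476792; balance=978704-476792=501912
7. interest=⌊501912·124/10000⌋=6223; principal=488927-6223=482704; balance=501912-482704=19208
8. interest=⌊19208·124/10000⌋=238; principal=min(488927-238,19208)=19208; balance=19208-19208=0

1 40628 448299 2828183
2 35069 453858 2374325
3 29441 459486 1914839
4 23744 465183 1449656
5 17975 470952 978704
6 12135 476792 501912
7 6223 482704 19208
8 238 19208 0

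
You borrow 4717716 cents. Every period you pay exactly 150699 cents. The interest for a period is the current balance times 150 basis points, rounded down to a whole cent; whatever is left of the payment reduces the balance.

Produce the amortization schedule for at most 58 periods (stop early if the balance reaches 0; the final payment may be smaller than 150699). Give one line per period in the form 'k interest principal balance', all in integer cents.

1 70765 79934 4637782
2 69566 81133 4556649
3 68349 82350 4474299
4 67114 83585 4390714
5 65860 84839 4305875
6 64588 86111 4219764
7 63296 87403 4132361
8 61985 88714 4043647
9 60654 90045 3953602
10 59304 91395 3862207
11 57933 92766 3769441
12 56541 94158 3675283
13 55129 95570 3579713
14 53695 97004 3482709
15 52240 98459 3384250
16 50763 99936 3284314
17 49264 101435 3182879
18 47743 102956 3079923
19 46198 104501 2975422
20 44631 106068 2869354
21 43040 107659 2761695
22 41425 109274 2652421
23 39786 110913 2541508
24 38122 112577 2428931
25 36433 114266 2314665
26 34719 115980 2198685
27 32980 117719 2080966
28 31214 119485 1961481
29 29422 121277 1840204
30 27603 123096 1717108
31 25756 124943 1592165
32 23882 126817 1465348
33 21980 128719 1336629
34 20049 130650 1205979
35 18089 132610 1073369
36 16100 134599 938770
37 14081 136618 802152
38 12032 138667 663485
39 9952 140747 522738
40 7841 142858 379880
41 5698 145001 234879
42 3523 147176 87703
43 1315 87703 0

1. interest=⌊4717716·150/10000⌋=70765; principal=150699-70765=79934; balance=4717716-79934=4637782
2. interest=⌊4637782·150/10000⌋=69566; principal=150699-69566=81133; balance=4637782-81133=4556649
3. interest=⌊4556649·150/10000⌋=68349; principal=150699-68349=82350; balance=4556649-82350=4474299
4. interest=⌊4474299·150/10000⌋=67114; principal=150699-67114=83585; balance=4474299-83585=4390714
5. interest=⌊4390714·150/10000⌋=65860; principal=150699-65860=84839; balance=4390714-84839=4305875
6. interest=⌊4305875·150/10000⌋=64588; principal=150699-64588=86111; balance=4305875-86111=4219764
7. interest=⌊4219764·150/10000⌋=63296; principal=150699-63296=87403; balance=4219764-87403=4132361
8. interest=⌊4132361·150/10000⌋=61985; principal=150699-61985=88714; balance=4132361-88714=4043647
9. interest=⌊4043647·150/10000⌋=60654; principal=150699-60654=90045; balance=4043647-90045=3953602
10. interest=⌊3953602·150/10000⌋=59304; principal=150699-59304=91395; balance=3953602-91395=3862207
11. interest=⌊3862207·150/10000⌋=57933; principal=150699-57933=92766; balance=3862207-92766=3769441
12. interest=⌊3769441·150/10000⌋=56541; principal=150699-56541=94158; balance=3769441-94158=3675283
13. interest=⌊3675283·150/10000⌋=55129; principal=150699-55129=95570; balance=3675283-95570=3579713
14. interest=⌊3579713·150/10000⌋=53695; principal=150699-53695=97004; balance=3579713-97004=3482709
15. interest=⌊3482709·150/10000⌋=52240; principal=150699-52240=98459; balance=3482709-98459=3384250
16. interest=⌊3384250·150/10000⌋=50763; principal=150699-50763=99936; balance=3384250-99936=3284314
17. interest=⌊3284314·150/10000⌋=49264; principal=150699-49264=101435; balance=3284314-101435=3182879
18. interest=⌊3182879·150/10000⌋=47743; principal=150699-47743=102956; balance=3182879-102956=3079923
19. interest=⌊3079923·150/10000⌋=46198; principal=150699-46198=104501; balance=3079923-104501=2975422
20. interest=⌊2975422·150/10000⌋=44631; principal=150699-44631=106068; balance=2975422-106068=2869354
21. interest=⌊2869354·150/10000⌋=43040; principal=150699-43040=107659; balance=2869354-107659=2761695
22. interest=⌊2761695·150/10000⌋=41425; principal=150699-41425=109274; balance=2761695-109274=2652421
23. interest=⌊2652421·150/10000⌋=39786; principal=150699-39786=110913; balance=2652421-110913=2541508
24. interest=⌊2541508·150/10000⌋=38122; principal=150699-38122=112577; balance=2541508-112577=2428931
25. interest=⌊2428931·150/10000⌋=36433; principal=150699-36433=114266; balance=2428931-114266=2314665
26. interest=⌊2314665·150/10000⌋=34719; principal=150699-34719=115980; balance=2314665-115980=2198685
27. interest=⌊2198685·150/10000⌋=32980; principal=150699-32980=117719; balance=2198685-117719=2080966
28. interest=⌊2080966·150/10000⌋=31214; principal=150699-31214=119485; balance=2080966-119485=1961481
29. interest=⌊1961481·150/10000⌋=29422; principal=150699-29422=121277; balance=1961481-121277=1840204
30. interest=⌊1840204·150/10000⌋=27603; principal=150699-27603=123096; balance=1840204-123096=1717108
31. interest=⌊1717108·150/10000⌋=25756; principal=150699-25756=124943; balance=1717108-124943=1592165
32. interest=⌊1592165·150/10000⌋=23882; principal=150699-23882=126817; balance=1592165-126817=1465348
33. interest=⌊1465348·150/10000⌋=21980; principal=150699-21980=128719; balance=1465348-128719=1336629
34. interest=⌊1336629·150/10000⌋=20049; principal=150699-20049=130650; balance=1336629-130650=1205979
35. interest=⌊1205979·150/10000⌋=18089; principal=150699-18089=132610; balance=1205979-132610=1073369
36. interest=⌊1073369·150/10000⌋=16100; principal=150699-16100=134599; balance=1073369-134599=938770
37. interest=⌊938770·150/10000⌋=14081; principal=150699-14081=136618; balance=938770-136618=802152
38. interest=⌊802152·150/10000⌋=12032; principal=150699-12032=138667; balance=802152-138667=663485
39. interest=⌊663485·150/10000⌋=9952; principal=150699-9952=140747; balance=663485-140747=522738
40. interest=⌊522738·150/10000⌋=7841; principal=150699-7841=142858; balance=522738-142858=379880
41. interest=⌊379880·150/10000⌋=5698; principal=150699-5698=145001; balance=379880-145001=234879
42. interest=⌊234879·150/10000⌋=3523; principal=150699-3523=147176; balance=234879-147176=87703
43. interest=⌊87703·150/10000⌋=1315; principal=min(150699-1315,87703)=87703; balance=87703-87703=0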